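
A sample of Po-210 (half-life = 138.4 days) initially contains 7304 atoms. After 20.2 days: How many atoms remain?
N = N₀(1/2)^(t/t½) = 6601 atoms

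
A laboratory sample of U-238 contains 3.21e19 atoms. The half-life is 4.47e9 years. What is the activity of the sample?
A = λN = 4.978e9 decays/year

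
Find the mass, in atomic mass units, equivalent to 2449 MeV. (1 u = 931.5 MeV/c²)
m = E/c² = 2.629 u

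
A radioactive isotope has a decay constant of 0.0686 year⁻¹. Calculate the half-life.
t½ = ln(2)/λ = 10.1 years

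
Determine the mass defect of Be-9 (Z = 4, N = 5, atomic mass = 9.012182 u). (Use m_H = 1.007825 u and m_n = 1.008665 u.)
Δm = Z·m_H + N·m_n − M = 0.06244 u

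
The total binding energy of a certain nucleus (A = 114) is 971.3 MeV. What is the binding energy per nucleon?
B.E./A = 971.3/114 = 8.52 MeV/nucleon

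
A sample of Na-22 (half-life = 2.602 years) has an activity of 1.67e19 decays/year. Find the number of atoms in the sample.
N = A/λ = 6.269e19 atoms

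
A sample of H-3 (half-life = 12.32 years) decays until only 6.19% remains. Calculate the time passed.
t = t½ × log₂(N₀/N) = 49.45 years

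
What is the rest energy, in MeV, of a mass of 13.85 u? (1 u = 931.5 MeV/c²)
E = mc² = 12900 MeV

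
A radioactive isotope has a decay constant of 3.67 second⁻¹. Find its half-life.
t½ = ln(2)/λ = 0.1889 seconds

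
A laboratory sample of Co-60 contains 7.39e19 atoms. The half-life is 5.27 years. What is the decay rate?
A = λN = 9.72e18 decays/year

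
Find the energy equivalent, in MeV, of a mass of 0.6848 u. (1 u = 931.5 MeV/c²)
E = mc² = 637.9 MeV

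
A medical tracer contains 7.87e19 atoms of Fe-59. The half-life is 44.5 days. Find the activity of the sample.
A = λN = 1.226e18 decays/day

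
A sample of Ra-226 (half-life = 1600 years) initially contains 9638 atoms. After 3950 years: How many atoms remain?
N = N₀(1/2)^(t/t½) = 1741 atoms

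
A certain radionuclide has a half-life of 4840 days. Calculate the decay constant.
λ = ln(2)/t½ = 1.432e-4 day⁻¹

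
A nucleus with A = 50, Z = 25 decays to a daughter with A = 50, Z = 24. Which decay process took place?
ΔA = 0, ΔZ = -1 ⇒ beta-plus decay (β⁺) or electron capture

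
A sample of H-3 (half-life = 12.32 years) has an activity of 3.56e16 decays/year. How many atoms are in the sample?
N = A/λ = 6.328e17 atoms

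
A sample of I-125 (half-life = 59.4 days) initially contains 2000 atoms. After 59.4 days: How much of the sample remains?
N = N₀(1/2)^(t/t½) = 1000 atoms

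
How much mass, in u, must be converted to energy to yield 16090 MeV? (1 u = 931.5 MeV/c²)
m = E/c² = 17.27 u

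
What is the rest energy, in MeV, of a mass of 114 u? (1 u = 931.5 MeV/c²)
E = mc² = 1.062e5 MeV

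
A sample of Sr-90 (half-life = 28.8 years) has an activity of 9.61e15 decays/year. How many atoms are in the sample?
N = A/λ = 3.993e17 atoms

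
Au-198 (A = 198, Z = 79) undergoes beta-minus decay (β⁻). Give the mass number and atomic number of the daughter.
Daughter: A = 198, Z = 80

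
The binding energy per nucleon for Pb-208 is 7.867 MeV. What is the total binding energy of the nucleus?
B.E. = 7.867 × 208 = 1636 MeV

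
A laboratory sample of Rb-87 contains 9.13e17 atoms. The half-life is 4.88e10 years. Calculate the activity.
A = λN = 1.297e7 decays/year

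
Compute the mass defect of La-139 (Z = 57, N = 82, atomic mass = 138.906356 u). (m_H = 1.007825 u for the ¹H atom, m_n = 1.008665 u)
Δm = Z·m_H + N·m_n − M = 1.25 u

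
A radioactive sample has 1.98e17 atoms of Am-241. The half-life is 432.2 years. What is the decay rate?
A = λN = 3.175e14 decays/year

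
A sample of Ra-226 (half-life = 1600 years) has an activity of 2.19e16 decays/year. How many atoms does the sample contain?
N = A/λ = 5.055e19 atoms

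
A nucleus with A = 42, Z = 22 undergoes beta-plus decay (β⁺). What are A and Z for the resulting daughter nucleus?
Daughter: A = 42, Z = 21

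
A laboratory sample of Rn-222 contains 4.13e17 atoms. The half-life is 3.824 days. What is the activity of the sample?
A = λN = 7.486e16 decays/day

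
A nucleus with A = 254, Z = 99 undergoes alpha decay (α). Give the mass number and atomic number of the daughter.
Daughter: A = 250, Z = 97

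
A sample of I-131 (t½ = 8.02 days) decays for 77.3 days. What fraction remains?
N/N₀ = (1/2)^(t/t½) = 0.001255 = 0.125%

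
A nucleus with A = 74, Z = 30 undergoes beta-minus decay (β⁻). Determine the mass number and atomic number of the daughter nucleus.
Daughter: A = 74, Z = 31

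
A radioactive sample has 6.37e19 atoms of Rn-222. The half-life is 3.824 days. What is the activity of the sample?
A = λN = 1.155e19 decays/day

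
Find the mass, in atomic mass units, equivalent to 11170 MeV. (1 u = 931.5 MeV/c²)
m = E/c² = 11.99 u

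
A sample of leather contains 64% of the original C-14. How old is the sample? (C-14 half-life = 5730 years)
Age = t½ × log₂(1/ratio) = 3689 years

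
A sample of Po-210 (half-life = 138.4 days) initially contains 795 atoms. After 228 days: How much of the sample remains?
N = N₀(1/2)^(t/t½) = 253.8 atoms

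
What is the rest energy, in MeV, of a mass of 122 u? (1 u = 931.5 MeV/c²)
E = mc² = 1.136e5 MeV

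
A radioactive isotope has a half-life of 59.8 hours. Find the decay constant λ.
λ = ln(2)/t½ = 0.01159 hour⁻¹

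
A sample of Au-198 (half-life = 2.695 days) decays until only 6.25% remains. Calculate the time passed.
t = t½ × log₂(N₀/N) = 10.78 days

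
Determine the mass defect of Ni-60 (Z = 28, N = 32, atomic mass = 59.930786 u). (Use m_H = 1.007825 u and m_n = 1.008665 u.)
Δm = Z·m_H + N·m_n − M = 0.5656 u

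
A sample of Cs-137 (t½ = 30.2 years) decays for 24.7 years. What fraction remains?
N/N₀ = (1/2)^(t/t½) = 0.5673 = 56.7%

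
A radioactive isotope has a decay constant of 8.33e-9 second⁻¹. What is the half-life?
t½ = ln(2)/λ = 8.321e7 seconds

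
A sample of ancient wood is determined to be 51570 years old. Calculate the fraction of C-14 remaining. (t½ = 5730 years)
N/N₀ = (1/2)^(t/t½) = 0.001953 = 0.195%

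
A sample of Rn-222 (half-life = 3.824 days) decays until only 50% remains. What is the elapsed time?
t = t½ × log₂(N₀/N) = 3.824 days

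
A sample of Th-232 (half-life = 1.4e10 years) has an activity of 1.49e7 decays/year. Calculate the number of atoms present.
N = A/λ = 3.009e17 atoms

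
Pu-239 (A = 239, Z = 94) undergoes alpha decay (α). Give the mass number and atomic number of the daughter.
Daughter: A = 235, Z = 92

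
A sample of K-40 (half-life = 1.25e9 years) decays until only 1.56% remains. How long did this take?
t = t½ × log₂(N₀/N) = 7.503e9 years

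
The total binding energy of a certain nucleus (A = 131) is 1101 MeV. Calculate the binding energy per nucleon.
B.E./A = 1101/131 = 8.405 MeV/nucleon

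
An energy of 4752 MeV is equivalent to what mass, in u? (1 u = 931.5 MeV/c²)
m = E/c² = 5.101 u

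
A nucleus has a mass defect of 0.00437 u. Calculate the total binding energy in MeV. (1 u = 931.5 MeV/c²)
B.E. = Δm × 931.5 = 4.071 MeV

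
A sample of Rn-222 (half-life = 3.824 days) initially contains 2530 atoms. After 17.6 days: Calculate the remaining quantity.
N = N₀(1/2)^(t/t½) = 104.1 atoms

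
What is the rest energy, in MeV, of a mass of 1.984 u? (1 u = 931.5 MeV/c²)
E = mc² = 1848 MeV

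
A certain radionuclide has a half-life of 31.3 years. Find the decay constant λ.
λ = ln(2)/t½ = 0.02215 year⁻¹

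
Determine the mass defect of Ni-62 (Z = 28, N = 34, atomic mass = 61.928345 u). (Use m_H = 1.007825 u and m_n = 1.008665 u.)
Δm = Z·m_H + N·m_n − M = 0.5854 u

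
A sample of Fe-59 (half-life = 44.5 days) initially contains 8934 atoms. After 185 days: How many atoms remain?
N = N₀(1/2)^(t/t½) = 500.7 atoms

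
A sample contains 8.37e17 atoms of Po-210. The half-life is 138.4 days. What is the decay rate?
A = λN = 4.192e15 decays/day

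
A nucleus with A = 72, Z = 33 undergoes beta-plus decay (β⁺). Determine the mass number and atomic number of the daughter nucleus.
Daughter: A = 72, Z = 32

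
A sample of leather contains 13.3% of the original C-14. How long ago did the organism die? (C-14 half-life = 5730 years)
Age = t½ × log₂(1/ratio) = 16680 years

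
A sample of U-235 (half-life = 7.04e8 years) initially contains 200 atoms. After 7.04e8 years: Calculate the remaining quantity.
N = N₀(1/2)^(t/t½) = 100 atoms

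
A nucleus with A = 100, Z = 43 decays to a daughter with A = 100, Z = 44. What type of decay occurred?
ΔA = 0, ΔZ = +1 ⇒ beta-minus decay (β⁻)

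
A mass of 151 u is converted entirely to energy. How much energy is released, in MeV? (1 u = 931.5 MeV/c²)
E = mc² = 1.407e5 MeV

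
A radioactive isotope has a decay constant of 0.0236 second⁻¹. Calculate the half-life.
t½ = ln(2)/λ = 29.37 seconds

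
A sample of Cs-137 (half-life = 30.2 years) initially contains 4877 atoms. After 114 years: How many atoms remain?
N = N₀(1/2)^(t/t½) = 356.3 atoms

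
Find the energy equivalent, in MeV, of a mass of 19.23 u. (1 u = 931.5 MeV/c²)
E = mc² = 17910 MeV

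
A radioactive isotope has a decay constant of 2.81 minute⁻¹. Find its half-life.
t½ = ln(2)/λ = 0.2467 minutes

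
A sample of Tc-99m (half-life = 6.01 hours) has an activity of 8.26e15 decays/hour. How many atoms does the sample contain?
N = A/λ = 7.162e16 atoms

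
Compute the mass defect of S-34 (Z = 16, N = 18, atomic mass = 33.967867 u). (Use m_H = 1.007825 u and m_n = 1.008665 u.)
Δm = Z·m_H + N·m_n − M = 0.3133 u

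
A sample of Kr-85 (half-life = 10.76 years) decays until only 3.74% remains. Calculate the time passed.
t = t½ × log₂(N₀/N) = 51.01 years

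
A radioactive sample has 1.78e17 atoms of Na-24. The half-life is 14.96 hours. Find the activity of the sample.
A = λN = 8.247e15 decays/hour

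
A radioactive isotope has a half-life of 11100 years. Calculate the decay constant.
λ = ln(2)/t½ = 6.245e-5 year⁻¹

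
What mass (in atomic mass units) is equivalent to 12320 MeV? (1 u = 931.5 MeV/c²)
m = E/c² = 13.23 u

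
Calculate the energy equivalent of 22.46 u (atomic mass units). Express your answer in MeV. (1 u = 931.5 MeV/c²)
E = mc² = 20920 MeV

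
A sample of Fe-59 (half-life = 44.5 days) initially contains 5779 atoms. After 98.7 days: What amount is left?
N = N₀(1/2)^(t/t½) = 1242 atoms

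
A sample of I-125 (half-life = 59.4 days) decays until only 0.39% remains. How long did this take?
t = t½ × log₂(N₀/N) = 475.3 days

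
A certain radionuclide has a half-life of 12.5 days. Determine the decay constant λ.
λ = ln(2)/t½ = 0.05545 day⁻¹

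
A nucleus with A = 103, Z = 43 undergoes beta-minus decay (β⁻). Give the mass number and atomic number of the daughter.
Daughter: A = 103, Z = 44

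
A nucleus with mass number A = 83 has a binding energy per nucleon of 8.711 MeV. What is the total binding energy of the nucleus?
B.E. = 8.711 × 83 = 723 MeV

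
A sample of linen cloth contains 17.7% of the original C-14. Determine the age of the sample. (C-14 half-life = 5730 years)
Age = t½ × log₂(1/ratio) = 14310 years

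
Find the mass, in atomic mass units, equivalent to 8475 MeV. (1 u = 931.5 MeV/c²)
m = E/c² = 9.098 u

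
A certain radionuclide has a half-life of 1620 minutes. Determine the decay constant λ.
λ = ln(2)/t½ = 4.279e-4 minute⁻¹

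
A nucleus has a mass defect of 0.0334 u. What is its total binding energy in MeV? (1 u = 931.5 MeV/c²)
B.E. = Δm × 931.5 = 31.11 MeV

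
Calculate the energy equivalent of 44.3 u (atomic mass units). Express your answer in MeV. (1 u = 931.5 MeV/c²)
E = mc² = 41270 MeV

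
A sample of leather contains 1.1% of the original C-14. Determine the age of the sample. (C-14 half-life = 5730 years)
Age = t½ × log₂(1/ratio) = 37280 years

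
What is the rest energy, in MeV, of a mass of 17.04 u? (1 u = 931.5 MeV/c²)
E = mc² = 15870 MeV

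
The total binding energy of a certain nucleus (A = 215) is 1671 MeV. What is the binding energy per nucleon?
B.E./A = 1671/215 = 7.772 MeV/nucleon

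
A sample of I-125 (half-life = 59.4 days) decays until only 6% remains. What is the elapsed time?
t = t½ × log₂(N₀/N) = 241.1 days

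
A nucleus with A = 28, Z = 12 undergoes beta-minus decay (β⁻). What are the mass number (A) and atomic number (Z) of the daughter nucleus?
Daughter: A = 28, Z = 13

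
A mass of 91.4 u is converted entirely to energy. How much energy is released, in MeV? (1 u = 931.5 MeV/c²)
E = mc² = 85140 MeV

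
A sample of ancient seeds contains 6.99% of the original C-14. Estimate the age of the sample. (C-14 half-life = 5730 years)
Age = t½ × log₂(1/ratio) = 21990 years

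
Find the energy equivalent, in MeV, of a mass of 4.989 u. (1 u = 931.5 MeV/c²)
E = mc² = 4647 MeV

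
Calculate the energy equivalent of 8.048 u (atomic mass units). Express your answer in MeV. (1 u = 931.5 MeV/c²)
E = mc² = 7497 MeV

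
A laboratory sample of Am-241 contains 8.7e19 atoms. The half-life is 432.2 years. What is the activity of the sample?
A = λN = 1.395e17 decays/year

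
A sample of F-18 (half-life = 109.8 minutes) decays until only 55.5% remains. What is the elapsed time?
t = t½ × log₂(N₀/N) = 93.27 minutes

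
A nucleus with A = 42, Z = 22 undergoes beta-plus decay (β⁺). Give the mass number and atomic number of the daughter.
Daughter: A = 42, Z = 21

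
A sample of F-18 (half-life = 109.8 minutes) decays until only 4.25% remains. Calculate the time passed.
t = t½ × log₂(N₀/N) = 500.3 minutes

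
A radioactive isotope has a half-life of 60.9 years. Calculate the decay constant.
λ = ln(2)/t½ = 0.01138 year⁻¹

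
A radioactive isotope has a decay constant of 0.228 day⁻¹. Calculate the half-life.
t½ = ln(2)/λ = 3.04 days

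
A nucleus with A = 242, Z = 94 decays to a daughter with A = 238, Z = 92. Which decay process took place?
ΔA = -4, ΔZ = -2 ⇒ alpha decay (α)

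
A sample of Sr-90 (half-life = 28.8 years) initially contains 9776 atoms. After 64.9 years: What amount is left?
N = N₀(1/2)^(t/t½) = 2050 atoms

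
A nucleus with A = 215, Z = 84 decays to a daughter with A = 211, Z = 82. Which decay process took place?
ΔA = -4, ΔZ = -2 ⇒ alpha decay (α)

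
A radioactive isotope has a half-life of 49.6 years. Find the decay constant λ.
λ = ln(2)/t½ = 0.01397 year⁻¹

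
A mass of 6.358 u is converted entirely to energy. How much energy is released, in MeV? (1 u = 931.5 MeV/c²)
E = mc² = 5922 MeV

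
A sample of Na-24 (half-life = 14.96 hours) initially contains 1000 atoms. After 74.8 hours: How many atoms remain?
N = N₀(1/2)^(t/t½) = 31.25 atoms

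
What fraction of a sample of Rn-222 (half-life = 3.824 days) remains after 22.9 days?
N/N₀ = (1/2)^(t/t½) = 0.01575 = 1.58%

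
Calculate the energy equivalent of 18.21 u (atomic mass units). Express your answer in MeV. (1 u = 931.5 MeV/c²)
E = mc² = 16960 MeV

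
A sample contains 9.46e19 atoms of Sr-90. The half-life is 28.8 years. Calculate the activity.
A = λN = 2.277e18 decays/year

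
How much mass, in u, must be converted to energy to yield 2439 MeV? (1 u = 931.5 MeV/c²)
m = E/c² = 2.618 u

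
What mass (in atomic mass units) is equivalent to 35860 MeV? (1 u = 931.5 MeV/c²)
m = E/c² = 38.5 u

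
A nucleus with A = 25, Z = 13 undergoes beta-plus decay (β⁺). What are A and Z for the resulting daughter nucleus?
Daughter: A = 25, Z = 12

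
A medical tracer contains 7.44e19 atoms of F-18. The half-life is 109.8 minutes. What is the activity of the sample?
A = λN = 4.697e17 decays/minute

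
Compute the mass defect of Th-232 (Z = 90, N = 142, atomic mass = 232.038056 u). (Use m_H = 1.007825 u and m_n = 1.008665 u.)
Δm = Z·m_H + N·m_n − M = 1.897 u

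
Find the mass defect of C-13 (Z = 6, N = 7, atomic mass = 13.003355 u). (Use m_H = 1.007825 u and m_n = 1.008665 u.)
Δm = Z·m_H + N·m_n − M = 0.1043 u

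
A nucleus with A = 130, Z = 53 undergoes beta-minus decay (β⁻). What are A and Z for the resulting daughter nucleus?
Daughter: A = 130, Z = 54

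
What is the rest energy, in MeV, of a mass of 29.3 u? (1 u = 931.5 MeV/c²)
E = mc² = 27290 MeV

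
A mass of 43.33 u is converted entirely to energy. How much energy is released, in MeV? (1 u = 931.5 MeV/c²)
E = mc² = 40360 MeV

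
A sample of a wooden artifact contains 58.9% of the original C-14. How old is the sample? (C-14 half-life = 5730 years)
Age = t½ × log₂(1/ratio) = 4376 years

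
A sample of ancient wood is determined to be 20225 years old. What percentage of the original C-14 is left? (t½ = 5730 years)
N/N₀ = (1/2)^(t/t½) = 0.08659 = 8.66%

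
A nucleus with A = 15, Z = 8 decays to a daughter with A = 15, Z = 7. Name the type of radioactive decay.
ΔA = 0, ΔZ = -1 ⇒ beta-plus decay (β⁺) or electron capture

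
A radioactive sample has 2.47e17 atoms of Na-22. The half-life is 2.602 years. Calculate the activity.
A = λN = 6.58e16 decays/year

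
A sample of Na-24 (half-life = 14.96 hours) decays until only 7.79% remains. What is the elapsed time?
t = t½ × log₂(N₀/N) = 55.09 hours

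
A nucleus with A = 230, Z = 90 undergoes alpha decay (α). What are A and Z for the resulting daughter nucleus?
Daughter: A = 226, Z = 88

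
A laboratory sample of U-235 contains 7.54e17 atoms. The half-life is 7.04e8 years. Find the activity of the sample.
A = λN = 7.424e8 decays/year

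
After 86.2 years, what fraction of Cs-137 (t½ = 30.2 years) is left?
N/N₀ = (1/2)^(t/t½) = 0.1383 = 13.8%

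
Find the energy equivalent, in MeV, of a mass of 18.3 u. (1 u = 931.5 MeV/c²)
E = mc² = 17050 MeV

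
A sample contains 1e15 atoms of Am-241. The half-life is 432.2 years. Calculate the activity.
A = λN = 1.604e12 decays/year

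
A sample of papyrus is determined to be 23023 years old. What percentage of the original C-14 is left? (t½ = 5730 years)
N/N₀ = (1/2)^(t/t½) = 0.06173 = 6.17%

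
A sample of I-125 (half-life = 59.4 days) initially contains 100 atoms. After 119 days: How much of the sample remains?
N = N₀(1/2)^(t/t½) = 24.94 atoms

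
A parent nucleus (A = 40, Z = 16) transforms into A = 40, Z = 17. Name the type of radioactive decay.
ΔA = 0, ΔZ = +1 ⇒ beta-minus decay (β⁻)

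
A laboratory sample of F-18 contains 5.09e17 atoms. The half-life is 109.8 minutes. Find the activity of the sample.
A = λN = 3.213e15 decays/minute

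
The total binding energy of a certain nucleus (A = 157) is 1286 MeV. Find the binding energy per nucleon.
B.E./A = 1286/157 = 8.191 MeV/nucleon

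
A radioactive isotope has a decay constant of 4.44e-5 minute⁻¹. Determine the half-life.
t½ = ln(2)/λ = 15610 minutes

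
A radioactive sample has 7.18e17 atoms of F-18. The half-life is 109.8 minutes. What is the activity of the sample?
A = λN = 4.533e15 decays/minute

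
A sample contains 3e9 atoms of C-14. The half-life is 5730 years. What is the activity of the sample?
A = λN = 3.629e5 decays/year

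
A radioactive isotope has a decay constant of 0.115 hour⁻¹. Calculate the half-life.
t½ = ln(2)/λ = 6.027 hours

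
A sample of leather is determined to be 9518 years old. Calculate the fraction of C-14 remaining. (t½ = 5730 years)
N/N₀ = (1/2)^(t/t½) = 0.3162 = 31.6%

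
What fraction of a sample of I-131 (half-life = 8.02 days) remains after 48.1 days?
N/N₀ = (1/2)^(t/t½) = 0.01565 = 1.57%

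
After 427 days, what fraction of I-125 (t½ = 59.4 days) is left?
N/N₀ = (1/2)^(t/t½) = 0.006855 = 0.686%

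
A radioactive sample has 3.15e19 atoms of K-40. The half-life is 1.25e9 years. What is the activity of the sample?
A = λN = 1.747e10 decays/year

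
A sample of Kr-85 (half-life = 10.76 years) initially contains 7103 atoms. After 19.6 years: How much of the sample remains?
N = N₀(1/2)^(t/t½) = 2010 atoms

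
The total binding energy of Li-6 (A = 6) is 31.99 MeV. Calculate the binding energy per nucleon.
B.E./A = 31.99/6 = 5.332 MeV/nucleon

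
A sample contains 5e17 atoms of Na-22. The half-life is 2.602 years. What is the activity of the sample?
A = λN = 1.332e17 decays/year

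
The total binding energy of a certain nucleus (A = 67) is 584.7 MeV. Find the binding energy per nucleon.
B.E./A = 584.7/67 = 8.727 MeV/nucleon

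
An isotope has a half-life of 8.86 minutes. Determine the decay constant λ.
λ = ln(2)/t½ = 0.07823 minute⁻¹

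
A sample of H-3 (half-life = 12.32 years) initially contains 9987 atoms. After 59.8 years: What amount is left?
N = N₀(1/2)^(t/t½) = 345.4 atoms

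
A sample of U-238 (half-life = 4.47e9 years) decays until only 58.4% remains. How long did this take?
t = t½ × log₂(N₀/N) = 3.469e9 years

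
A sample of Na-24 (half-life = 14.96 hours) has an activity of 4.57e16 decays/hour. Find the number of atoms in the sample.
N = A/λ = 9.863e17 atoms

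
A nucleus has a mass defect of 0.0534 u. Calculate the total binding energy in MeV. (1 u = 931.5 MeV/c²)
B.E. = Δm × 931.5 = 49.74 MeV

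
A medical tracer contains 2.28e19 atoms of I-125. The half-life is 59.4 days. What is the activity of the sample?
A = λN = 2.661e17 decays/day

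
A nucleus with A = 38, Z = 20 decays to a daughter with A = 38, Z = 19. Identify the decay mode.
ΔA = 0, ΔZ = -1 ⇒ beta-plus decay (β⁺) or electron capture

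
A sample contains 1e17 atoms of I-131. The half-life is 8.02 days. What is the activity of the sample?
A = λN = 8.643e15 decays/day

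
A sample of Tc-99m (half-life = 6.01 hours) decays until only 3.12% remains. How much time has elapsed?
t = t½ × log₂(N₀/N) = 30.06 hours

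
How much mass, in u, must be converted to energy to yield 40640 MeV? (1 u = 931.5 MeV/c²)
m = E/c² = 43.63 u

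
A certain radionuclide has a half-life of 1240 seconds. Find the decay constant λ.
λ = ln(2)/t½ = 5.59e-4 second⁻¹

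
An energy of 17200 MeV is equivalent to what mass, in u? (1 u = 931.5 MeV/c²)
m = E/c² = 18.46 u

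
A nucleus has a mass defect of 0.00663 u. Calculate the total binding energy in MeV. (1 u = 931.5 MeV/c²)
B.E. = Δm × 931.5 = 6.176 MeV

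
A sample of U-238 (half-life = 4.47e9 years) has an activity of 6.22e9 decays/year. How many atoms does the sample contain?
N = A/λ = 4.011e19 atoms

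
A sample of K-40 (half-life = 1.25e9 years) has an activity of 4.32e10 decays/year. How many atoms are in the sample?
N = A/λ = 7.791e19 atoms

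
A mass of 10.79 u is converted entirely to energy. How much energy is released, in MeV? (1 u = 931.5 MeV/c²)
E = mc² = 10050 MeV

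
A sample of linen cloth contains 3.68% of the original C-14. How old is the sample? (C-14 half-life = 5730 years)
Age = t½ × log₂(1/ratio) = 27300 years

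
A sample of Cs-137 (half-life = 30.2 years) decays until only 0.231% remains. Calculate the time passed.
t = t½ × log₂(N₀/N) = 264.5 years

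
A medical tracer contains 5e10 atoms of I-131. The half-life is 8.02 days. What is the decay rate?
A = λN = 4.321e9 decays/day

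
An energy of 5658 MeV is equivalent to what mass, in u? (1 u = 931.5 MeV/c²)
m = E/c² = 6.074 u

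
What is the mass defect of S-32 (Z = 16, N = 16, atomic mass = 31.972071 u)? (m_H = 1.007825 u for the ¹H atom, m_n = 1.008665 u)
Δm = Z·m_H + N·m_n − M = 0.2918 u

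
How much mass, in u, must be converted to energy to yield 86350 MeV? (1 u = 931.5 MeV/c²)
m = E/c² = 92.7 u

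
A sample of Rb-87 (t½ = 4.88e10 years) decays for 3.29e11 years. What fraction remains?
N/N₀ = (1/2)^(t/t½) = 0.009344 = 0.934%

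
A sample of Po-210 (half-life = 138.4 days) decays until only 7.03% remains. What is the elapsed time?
t = t½ × log₂(N₀/N) = 530.1 days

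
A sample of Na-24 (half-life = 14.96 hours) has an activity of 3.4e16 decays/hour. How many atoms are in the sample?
N = A/λ = 7.338e17 atoms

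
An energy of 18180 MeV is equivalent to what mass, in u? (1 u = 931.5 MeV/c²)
m = E/c² = 19.52 u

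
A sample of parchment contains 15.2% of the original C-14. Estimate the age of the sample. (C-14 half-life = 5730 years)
Age = t½ × log₂(1/ratio) = 15570 years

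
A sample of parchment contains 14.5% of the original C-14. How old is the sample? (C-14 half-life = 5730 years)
Age = t½ × log₂(1/ratio) = 15960 years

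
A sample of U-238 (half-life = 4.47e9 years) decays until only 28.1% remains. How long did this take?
t = t½ × log₂(N₀/N) = 8.186e9 years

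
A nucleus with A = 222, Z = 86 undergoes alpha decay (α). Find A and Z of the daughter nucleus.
Daughter: A = 218, Z = 84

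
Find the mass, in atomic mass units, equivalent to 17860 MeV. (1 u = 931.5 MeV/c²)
m = E/c² = 19.17 u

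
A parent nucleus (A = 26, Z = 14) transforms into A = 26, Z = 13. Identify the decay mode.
ΔA = 0, ΔZ = -1 ⇒ beta-plus decay (β⁺) or electron capture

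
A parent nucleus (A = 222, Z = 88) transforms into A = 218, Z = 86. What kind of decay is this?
ΔA = -4, ΔZ = -2 ⇒ alpha decay (α)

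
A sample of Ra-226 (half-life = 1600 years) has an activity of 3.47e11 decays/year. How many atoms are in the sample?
N = A/λ = 8.01e14 atoms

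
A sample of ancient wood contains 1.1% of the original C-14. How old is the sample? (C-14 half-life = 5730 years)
Age = t½ × log₂(1/ratio) = 37280 years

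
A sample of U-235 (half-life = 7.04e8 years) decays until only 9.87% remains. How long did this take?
t = t½ × log₂(N₀/N) = 2.352e9 years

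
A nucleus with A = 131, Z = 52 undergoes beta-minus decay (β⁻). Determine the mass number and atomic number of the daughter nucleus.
Daughter: A = 131, Z = 53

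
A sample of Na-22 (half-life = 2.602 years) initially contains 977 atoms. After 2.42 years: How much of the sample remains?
N = N₀(1/2)^(t/t½) = 512.8 atoms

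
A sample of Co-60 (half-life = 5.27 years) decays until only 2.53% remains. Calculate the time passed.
t = t½ × log₂(N₀/N) = 27.96 years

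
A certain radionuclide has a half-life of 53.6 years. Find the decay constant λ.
λ = ln(2)/t½ = 0.01293 year⁻¹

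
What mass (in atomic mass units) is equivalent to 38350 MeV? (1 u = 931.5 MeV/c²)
m = E/c² = 41.17 u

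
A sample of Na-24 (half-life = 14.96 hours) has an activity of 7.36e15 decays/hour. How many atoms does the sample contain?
N = A/λ = 1.588e17 atoms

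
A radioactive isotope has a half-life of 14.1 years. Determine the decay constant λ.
λ = ln(2)/t½ = 0.04916 year⁻¹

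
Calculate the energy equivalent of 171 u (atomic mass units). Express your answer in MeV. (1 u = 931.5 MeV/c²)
E = mc² = 1.593e5 MeV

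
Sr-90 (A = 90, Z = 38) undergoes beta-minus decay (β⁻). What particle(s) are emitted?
β⁻: electron (e⁻) + antineutrino (ν̄ₑ)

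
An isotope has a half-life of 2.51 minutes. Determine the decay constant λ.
λ = ln(2)/t½ = 0.2762 minute⁻¹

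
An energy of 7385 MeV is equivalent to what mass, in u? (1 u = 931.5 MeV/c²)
m = E/c² = 7.928 u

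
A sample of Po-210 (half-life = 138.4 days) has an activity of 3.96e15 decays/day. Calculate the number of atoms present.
N = A/λ = 7.907e17 atoms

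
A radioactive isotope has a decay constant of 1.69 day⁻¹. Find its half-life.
t½ = ln(2)/λ = 0.4101 days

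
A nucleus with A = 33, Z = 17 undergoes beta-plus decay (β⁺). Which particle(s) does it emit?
β⁺: positron (e⁺) + neutrino (νₑ)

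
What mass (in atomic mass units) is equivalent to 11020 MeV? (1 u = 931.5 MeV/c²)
m = E/c² = 11.83 u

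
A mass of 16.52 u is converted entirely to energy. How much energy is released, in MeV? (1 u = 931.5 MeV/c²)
E = mc² = 15390 MeV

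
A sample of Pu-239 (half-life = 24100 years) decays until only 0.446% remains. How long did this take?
t = t½ × log₂(N₀/N) = 1.882e5 years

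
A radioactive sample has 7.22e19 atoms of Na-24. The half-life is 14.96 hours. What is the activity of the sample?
A = λN = 3.345e18 decays/hour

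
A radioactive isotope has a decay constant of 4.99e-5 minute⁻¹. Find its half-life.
t½ = ln(2)/λ = 13890 minutes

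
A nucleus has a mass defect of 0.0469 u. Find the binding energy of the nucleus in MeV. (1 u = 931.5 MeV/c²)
B.E. = Δm × 931.5 = 43.69 MeV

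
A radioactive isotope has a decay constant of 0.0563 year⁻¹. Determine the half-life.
t½ = ln(2)/λ = 12.31 years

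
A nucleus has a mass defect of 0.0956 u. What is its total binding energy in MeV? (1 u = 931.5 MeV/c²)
B.E. = Δm × 931.5 = 89.05 MeV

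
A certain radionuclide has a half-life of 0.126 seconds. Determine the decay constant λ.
λ = ln(2)/t½ = 5.501 second⁻¹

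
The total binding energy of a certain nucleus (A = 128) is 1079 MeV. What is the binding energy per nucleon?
B.E./A = 1079/128 = 8.43 MeV/nucleon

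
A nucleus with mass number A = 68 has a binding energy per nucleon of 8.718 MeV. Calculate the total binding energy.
B.E. = 8.718 × 68 = 592.8 MeV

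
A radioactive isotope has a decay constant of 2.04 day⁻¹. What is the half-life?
t½ = ln(2)/λ = 0.3398 days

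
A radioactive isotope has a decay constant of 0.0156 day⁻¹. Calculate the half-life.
t½ = ln(2)/λ = 44.43 days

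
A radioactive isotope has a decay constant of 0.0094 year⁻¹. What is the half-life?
t½ = ln(2)/λ = 73.74 years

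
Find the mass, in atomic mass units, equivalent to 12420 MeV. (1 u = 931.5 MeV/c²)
m = E/c² = 13.33 u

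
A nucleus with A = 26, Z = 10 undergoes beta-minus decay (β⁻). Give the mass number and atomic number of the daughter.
Daughter: A = 26, Z = 11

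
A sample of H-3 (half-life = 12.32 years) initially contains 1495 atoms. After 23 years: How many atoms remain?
N = N₀(1/2)^(t/t½) = 409.9 atoms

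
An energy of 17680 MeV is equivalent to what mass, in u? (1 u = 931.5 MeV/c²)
m = E/c² = 18.98 u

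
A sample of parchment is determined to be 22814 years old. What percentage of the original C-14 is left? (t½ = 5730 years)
N/N₀ = (1/2)^(t/t½) = 0.06331 = 6.33%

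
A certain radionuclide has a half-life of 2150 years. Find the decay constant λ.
λ = ln(2)/t½ = 3.224e-4 year⁻¹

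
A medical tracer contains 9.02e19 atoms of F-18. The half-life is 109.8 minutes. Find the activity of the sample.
A = λN = 5.694e17 decays/minute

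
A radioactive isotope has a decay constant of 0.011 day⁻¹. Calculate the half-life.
t½ = ln(2)/λ = 63.01 days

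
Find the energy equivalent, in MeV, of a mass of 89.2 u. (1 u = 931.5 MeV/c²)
E = mc² = 83090 MeV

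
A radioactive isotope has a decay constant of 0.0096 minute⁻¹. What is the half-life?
t½ = ln(2)/λ = 72.2 minutes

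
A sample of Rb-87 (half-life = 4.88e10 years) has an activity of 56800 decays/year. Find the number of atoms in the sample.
N = A/λ = 3.999e15 atoms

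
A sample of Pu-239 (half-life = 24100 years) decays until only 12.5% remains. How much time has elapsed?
t = t½ × log₂(N₀/N) = 72300 years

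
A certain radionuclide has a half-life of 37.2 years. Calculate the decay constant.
λ = ln(2)/t½ = 0.01863 year⁻¹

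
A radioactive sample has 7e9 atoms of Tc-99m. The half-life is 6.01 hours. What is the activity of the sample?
A = λN = 8.073e8 decays/hour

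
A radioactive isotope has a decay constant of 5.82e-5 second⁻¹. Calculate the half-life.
t½ = ln(2)/λ = 11910 seconds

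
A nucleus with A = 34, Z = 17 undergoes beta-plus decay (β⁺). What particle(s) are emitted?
β⁺: positron (e⁺) + neutrino (νₑ)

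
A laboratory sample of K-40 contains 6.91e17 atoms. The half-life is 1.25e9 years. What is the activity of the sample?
A = λN = 3.832e8 decays/year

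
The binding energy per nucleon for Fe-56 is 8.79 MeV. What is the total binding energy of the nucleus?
B.E. = 8.79 × 56 = 492.2 MeV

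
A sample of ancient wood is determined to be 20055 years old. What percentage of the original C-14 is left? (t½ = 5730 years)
N/N₀ = (1/2)^(t/t½) = 0.08839 = 8.84%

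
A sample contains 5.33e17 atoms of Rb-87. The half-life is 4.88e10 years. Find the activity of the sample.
A = λN = 7.571e6 decays/year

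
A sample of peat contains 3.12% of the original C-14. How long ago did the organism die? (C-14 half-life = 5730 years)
Age = t½ × log₂(1/ratio) = 28660 years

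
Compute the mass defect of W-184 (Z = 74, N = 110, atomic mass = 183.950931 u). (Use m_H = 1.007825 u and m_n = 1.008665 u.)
Δm = Z·m_H + N·m_n − M = 1.581 u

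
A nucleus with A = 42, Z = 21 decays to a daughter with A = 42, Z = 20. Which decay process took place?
ΔA = 0, ΔZ = -1 ⇒ beta-plus decay (β⁺) or electron capture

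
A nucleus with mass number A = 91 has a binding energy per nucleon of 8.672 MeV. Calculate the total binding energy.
B.E. = 8.672 × 91 = 789.2 MeV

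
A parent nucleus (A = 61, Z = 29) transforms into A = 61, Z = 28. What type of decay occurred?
ΔA = 0, ΔZ = -1 ⇒ beta-plus decay (β⁺) or electron capture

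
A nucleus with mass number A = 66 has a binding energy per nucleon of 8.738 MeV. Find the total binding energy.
B.E. = 8.738 × 66 = 576.7 MeV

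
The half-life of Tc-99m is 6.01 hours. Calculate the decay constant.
λ = ln(2)/t½ = 0.1153 hour⁻¹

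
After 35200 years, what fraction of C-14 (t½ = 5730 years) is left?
N/N₀ = (1/2)^(t/t½) = 0.01415 = 1.41%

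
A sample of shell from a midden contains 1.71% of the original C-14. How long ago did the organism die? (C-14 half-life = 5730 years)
Age = t½ × log₂(1/ratio) = 33630 years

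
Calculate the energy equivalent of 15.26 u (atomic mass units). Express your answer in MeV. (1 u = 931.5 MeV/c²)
E = mc² = 14210 MeV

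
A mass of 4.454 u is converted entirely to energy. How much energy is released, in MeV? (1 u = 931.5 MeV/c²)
E = mc² = 4149 MeV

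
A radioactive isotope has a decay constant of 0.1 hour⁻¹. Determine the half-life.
t½ = ln(2)/λ = 6.931 hours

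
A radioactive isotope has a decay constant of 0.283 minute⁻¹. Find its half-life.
t½ = ln(2)/λ = 2.449 minutes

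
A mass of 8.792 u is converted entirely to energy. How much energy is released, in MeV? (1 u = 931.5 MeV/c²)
E = mc² = 8190 MeV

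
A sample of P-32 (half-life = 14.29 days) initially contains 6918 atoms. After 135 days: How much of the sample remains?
N = N₀(1/2)^(t/t½) = 9.911 atoms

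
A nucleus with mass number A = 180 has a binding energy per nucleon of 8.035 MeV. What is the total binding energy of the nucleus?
B.E. = 8.035 × 180 = 1446 MeV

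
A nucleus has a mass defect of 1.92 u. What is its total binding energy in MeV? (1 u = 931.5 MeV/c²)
B.E. = Δm × 931.5 = 1788 MeV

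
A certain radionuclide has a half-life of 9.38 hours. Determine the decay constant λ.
λ = ln(2)/t½ = 0.0739 hour⁻¹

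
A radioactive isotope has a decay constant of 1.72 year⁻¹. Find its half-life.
t½ = ln(2)/λ = 0.403 years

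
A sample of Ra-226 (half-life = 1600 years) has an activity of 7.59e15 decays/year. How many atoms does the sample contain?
N = A/λ = 1.752e19 atoms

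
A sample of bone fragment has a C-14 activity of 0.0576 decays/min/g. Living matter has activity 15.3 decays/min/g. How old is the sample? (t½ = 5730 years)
Age = t½ × log₂(A₀/A) = 46150 years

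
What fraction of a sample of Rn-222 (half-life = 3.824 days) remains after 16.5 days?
N/N₀ = (1/2)^(t/t½) = 0.05025 = 5.02%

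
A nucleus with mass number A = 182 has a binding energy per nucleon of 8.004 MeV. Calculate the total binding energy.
B.E. = 8.004 × 182 = 1457 MeV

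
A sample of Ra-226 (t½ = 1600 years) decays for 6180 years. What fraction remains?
N/N₀ = (1/2)^(t/t½) = 0.06875 = 6.87%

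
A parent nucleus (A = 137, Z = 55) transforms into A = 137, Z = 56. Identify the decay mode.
ΔA = 0, ΔZ = +1 ⇒ beta-minus decay (β⁻)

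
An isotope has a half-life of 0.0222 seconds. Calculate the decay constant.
λ = ln(2)/t½ = 31.22 second⁻¹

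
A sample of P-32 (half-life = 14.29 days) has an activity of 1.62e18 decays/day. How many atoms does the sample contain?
N = A/λ = 3.34e19 atoms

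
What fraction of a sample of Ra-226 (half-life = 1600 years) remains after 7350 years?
N/N₀ = (1/2)^(t/t½) = 0.04141 = 4.14%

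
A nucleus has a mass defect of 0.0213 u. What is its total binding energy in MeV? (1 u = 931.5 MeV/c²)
B.E. = Δm × 931.5 = 19.84 MeV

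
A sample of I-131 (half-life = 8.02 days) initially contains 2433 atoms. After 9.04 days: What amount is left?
N = N₀(1/2)^(t/t½) = 1114 atoms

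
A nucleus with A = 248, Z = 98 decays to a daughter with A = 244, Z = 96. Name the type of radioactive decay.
ΔA = -4, ΔZ = -2 ⇒ alpha decay (α)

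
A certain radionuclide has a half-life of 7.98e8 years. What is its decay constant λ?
λ = ln(2)/t½ = 8.686e-10 year⁻¹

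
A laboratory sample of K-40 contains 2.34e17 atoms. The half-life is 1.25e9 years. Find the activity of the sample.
A = λN = 1.298e8 decays/year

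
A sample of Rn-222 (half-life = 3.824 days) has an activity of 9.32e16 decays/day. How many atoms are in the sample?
N = A/λ = 5.142e17 atoms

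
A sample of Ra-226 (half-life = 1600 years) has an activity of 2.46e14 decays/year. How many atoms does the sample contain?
N = A/λ = 5.678e17 atoms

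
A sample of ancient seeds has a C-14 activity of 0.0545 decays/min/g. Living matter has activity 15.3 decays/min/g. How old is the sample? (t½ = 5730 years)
Age = t½ × log₂(A₀/A) = 46600 years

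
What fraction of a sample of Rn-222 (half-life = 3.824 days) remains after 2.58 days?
N/N₀ = (1/2)^(t/t½) = 0.6265 = 62.6%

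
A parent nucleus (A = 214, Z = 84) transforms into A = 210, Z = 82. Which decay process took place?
ΔA = -4, ΔZ = -2 ⇒ alpha decay (α)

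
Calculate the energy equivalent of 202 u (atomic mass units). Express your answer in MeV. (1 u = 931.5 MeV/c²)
E = mc² = 1.882e5 MeV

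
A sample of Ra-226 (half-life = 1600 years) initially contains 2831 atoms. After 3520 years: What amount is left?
N = N₀(1/2)^(t/t½) = 616.1 atoms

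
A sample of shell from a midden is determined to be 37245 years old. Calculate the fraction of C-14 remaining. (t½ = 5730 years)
N/N₀ = (1/2)^(t/t½) = 0.01105 = 1.1%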